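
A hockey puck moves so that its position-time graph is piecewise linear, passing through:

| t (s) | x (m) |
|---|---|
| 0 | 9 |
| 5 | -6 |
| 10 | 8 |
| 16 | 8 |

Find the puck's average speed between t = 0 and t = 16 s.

1.8125 m/s

Average speed = (total path length)/(elapsed time); on a piecewise-linear x-t graph the path length is Σ|Δx|.
0–5 s: |Δx| = |-6 − 9| = 15 m
5–10 s: |Δx| = |8 − -6| = 14 m
10–16 s: |Δx| = |8 − 8| = 0 m
Total path = 29 m; average speed = 29/16 = 1.8125 m/s.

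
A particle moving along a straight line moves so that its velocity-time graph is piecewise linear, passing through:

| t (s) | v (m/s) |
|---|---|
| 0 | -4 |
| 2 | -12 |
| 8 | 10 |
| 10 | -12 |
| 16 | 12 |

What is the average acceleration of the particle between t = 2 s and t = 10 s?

0 m/s²

Average acceleration = Δv/Δt = (-12 − -12)/(10 − 2) = 0 m/s².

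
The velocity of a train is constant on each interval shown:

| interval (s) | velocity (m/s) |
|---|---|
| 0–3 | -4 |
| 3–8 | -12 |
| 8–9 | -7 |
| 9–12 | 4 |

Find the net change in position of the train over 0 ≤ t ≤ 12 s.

-67 m

Net displacement equals the area under the velocity-time graph (areas below the axis count negative).
0–3 s: -4 × 3 = -12 m
3–8 s: -12 × 5 = -60 m
8–9 s: -7 × 1 = -7 m
9–12 s: 4 × 3 = 12 m
Net displacement = -67 m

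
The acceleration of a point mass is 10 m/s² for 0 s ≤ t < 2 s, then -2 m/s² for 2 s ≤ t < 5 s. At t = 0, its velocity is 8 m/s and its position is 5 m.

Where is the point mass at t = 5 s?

116 m

On each constant-a segment, Δv = aΔt and Δx = v₀Δt + ½aΔt²; chain segment to segment.
0–2 s: v starts 8 m/s; Δx = 8·2 + ½·10·2² = 36 m; v ends 28 m/s.
2–5 s: v starts 28 m/s; Δx = 28·3 + ½·-2·3² = 75 m; v ends 22 m/s.
x(5) = 5 + Σ Δx = 116 m.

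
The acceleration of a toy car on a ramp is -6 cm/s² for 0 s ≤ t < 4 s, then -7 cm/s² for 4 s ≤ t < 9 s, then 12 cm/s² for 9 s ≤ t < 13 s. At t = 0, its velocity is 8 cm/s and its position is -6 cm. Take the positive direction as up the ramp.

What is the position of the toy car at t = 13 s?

On each constant-a segment, Δv = aΔt and Δx = v₀Δt + ½aΔt²; chain segment to segment.
0–4 s: v starts 8 cm/s; Δx = 8·4 + ½·-6·4² = -16 cm; v ends -16 cm/s.
4–9 s: v starts -16 cm/s; Δx = -16·5 + ½·-7·5² = -167.5 cm; v ends -51 cm/s.
9–13 s: v starts -51 cm/s; Δx = -51·4 + ½·12·4² = -108 cm; v ends -3 cm/s.
x(13) = -6 + Σ Δx = -297.5 cm.

-297.5 cm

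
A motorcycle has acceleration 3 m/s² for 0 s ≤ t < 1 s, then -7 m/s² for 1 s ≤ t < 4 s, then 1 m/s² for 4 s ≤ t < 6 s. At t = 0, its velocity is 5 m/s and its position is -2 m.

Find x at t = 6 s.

On each constant-a segment, Δv = aΔt and Δx = v₀Δt + ½aΔt²; chain segment to segment.
0–1 s: v starts 5 m/s; Δx = 5·1 + ½·3·1² = 6.5 m; v ends 8 m/s.
1–4 s: v starts 8 m/s; Δx = 8·3 + ½·-7·3² = -7.5 m; v ends -13 m/s.
4–6 s: v starts -13 m/s; Δx = -13·2 + ½·1·2² = -24 m; v ends -11 m/s.
x(6) = -2 + Σ Δx = -27 m.

-27 m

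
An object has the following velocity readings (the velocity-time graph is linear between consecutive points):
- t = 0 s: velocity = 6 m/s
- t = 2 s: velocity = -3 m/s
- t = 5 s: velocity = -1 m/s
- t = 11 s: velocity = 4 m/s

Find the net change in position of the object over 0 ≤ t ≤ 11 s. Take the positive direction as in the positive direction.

6 m

Net displacement equals the area under the velocity-time graph (areas below the axis count negative).
0–2 s: ½(6 + -3)(2) = 3 m
2–5 s: ½(-3 + -1)(3) = -6 m
5–11 s: ½(-1 + 4)(6) = 9 m
Net displacement = 6 m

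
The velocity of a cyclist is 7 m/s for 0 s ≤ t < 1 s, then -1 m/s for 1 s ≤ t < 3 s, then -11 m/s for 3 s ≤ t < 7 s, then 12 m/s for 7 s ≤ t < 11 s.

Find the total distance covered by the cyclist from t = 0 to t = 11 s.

Total distance travelled is ∫|v| dt — sum the magnitudes of each area piece.
0–1 s: |7| × 1 = 7 m
1–3 s: |-1| × 2 = 2 m
3–7 s: |-11| × 4 = 44 m
7–11 s: |12| × 4 = 48 m
Total distance = 101 m

101 m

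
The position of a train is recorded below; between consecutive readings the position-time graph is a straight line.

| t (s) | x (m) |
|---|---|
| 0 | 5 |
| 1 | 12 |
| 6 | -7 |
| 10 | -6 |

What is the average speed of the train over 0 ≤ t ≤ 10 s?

Average speed = (total path length)/(elapsed time); on a piecewise-linear x-t graph the path length is Σ|Δx|.
0–1 s: |Δx| = |12 − 5| = 7 m
1–6 s: |Δx| = |-7 − 12| = 19 m
6–10 s: |Δx| = |-6 − -7| = 1 m
Total path = 27 m; average speed = 27/10 = 2.7 m/s.

2.7 m/s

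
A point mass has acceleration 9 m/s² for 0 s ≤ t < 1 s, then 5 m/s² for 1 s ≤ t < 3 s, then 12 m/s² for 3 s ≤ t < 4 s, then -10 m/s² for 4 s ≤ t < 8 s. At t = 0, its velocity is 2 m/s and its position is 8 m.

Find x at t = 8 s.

125.5 m

On each constant-a segment, Δv = aΔt and Δx = v₀Δt + ½aΔt²; chain segment to segment.
0–1 s: v starts 2 m/s; Δx = 2·1 + ½·9·1² = 6.5 m; v ends 11 m/s.
1–3 s: v starts 11 m/s; Δx = 11·2 + ½·5·2² = 32 m; v ends 21 m/s.
3–4 s: v starts 21 m/s; Δx = 21·1 + ½·12·1² = 27 m; v ends 33 m/s.
4–8 s: v starts 33 m/s; Δx = 33·4 + ½·-10·4² = 52 m; v ends -7 m/s.
x(8) = 8 + Σ Δx = 125.5 m.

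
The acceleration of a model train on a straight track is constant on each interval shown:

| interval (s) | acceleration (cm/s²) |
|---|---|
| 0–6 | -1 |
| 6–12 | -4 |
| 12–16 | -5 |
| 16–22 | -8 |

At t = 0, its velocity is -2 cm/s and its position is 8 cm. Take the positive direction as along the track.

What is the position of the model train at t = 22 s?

-766 cm

On each constant-a segment, Δv = aΔt and Δx = v₀Δt + ½aΔt²; chain segment to segment.
0–6 s: v starts -2 cm/s; Δx = -2·6 + ½·-1·6² = -30 cm; v ends -8 cm/s.
6–12 s: v starts -8 cm/s; Δx = -8·6 + ½·-4·6² = -120 cm; v ends -32 cm/s.
12–16 s: v starts -32 cm/s; Δx = -32·4 + ½·-5·4² = -168 cm; v ends -52 cm/s.
16–22 s: v starts -52 cm/s; Δx = -52·6 + ½·-8·6² = -456 cm; v ends -100 cm/s.
x(22) = 8 + Σ Δx = -766 cm.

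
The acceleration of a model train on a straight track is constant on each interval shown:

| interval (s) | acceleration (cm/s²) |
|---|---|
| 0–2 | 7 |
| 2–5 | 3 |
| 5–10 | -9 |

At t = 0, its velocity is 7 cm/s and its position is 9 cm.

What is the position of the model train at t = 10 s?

On each constant-a segment, Δv = aΔt and Δx = v₀Δt + ½aΔt²; chain segment to segment.
0–2 s: v starts 7 cm/s; Δx = 7·2 + ½·7·2² = 28 cm; v ends 21 cm/s.
2–5 s: v starts 21 cm/s; Δx = 21·3 + ½·3·3² = 76.5 cm; v ends 30 cm/s.
5–10 s: v starts 30 cm/s; Δx = 30·5 + ½·-9·5² = 37.5 cm; v ends -15 cm/s.
x(10) = 9 + Σ Δx = 151 cm.

151 cm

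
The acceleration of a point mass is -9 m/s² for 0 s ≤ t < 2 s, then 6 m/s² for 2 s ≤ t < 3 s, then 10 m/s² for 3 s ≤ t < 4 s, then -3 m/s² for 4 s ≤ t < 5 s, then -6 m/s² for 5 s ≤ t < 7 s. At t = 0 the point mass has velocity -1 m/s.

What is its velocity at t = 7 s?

Δv equals the area under the a-t graph; then v = v₀ + Δv.
0–2 s: -9 × 2 = -18 m/s
2–3 s: 6 × 1 = 6 m/s
3–4 s: 10 × 1 = 10 m/s
4–5 s: -3 × 1 = -3 m/s
5–7 s: -6 × 2 = -12 m/s
Δv = -17 m/s, so v(7) = -1 + (-17) = -18 m/s.

-18 m/s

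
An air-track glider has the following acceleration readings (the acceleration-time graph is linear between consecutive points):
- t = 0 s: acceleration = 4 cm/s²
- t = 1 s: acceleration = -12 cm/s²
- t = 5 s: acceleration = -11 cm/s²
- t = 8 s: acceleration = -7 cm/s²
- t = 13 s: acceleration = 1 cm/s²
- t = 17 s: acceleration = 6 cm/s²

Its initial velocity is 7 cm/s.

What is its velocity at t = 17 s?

Δv equals the area under the a-t graph; then v = v₀ + Δv.
0–1 s: ½(4 + -12)(1) = -4 cm/s
1–5 s: ½(-12 + -11)(4) = -46 cm/s
5–8 s: ½(-11 + -7)(3) = -27 cm/s
8–13 s: ½(-7 + 1)(5) = -15 cm/s
13–17 s: ½(1 + 6)(4) = 14 cm/s
Δv = -78 cm/s, so v(17) = 7 + (-78) = -71 cm/s.

-71 cm/s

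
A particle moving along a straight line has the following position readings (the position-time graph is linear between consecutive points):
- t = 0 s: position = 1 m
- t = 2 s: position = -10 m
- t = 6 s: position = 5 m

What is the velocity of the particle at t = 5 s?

Velocity is the slope of the x-t graph on 2–6 s: (5 − -10)/(6 − 2) = 3.75 m/s.

3.75 m/s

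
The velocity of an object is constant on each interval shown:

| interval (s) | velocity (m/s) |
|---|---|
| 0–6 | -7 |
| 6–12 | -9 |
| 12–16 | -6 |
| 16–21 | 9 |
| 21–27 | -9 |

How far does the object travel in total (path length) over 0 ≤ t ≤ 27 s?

219 m

Total distance travelled is ∫|v| dt — sum the magnitudes of each area piece.
0–6 s: |-7| × 6 = 42 m
6–12 s: |-9| × 6 = 54 m
12–16 s: |-6| × 4 = 24 m
16–21 s: |9| × 5 = 45 m
21–27 s: |-9| × 6 = 54 m
Total distance = 219 m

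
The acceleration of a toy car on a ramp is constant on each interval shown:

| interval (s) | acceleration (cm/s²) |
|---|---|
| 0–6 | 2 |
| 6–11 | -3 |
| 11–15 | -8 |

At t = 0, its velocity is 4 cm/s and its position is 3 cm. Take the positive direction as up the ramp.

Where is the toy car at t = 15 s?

45.5 cm

On each constant-a segment, Δv = aΔt and Δx = v₀Δt + ½aΔt²; chain segment to segment.
0–6 s: v starts 4 cm/s; Δx = 4·6 + ½·2·6² = 60 cm; v ends 16 cm/s.
6–11 s: v starts 16 cm/s; Δx = 16·5 + ½·-3·5² = 42.5 cm; v ends 1 cm/s.
11–15 s: v starts 1 cm/s; Δx = 1·4 + ½·-8·4² = -60 cm; v ends -31 cm/s.
x(15) = 3 + Σ Δx = 45.5 cm.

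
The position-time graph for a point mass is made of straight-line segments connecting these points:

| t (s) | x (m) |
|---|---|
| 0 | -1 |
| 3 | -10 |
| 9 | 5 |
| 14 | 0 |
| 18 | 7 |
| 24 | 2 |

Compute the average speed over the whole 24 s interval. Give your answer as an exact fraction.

Average speed = (total path length)/(elapsed time); on a piecewise-linear x-t graph the path length is Σ|Δx|.
0–3 s: |Δx| = |-10 − -1| = 9 m
3–9 s: |Δx| = |5 − -10| = 15 m
9–14 s: |Δx| = |0 − 5| = 5 m
14–18 s: |Δx| = |7 − 0| = 7 m
18–24 s: |Δx| = |2 − 7| = 5 m
Total path = 41 m; average speed = 41/24 = 41/24 m/s.

41/24 m/s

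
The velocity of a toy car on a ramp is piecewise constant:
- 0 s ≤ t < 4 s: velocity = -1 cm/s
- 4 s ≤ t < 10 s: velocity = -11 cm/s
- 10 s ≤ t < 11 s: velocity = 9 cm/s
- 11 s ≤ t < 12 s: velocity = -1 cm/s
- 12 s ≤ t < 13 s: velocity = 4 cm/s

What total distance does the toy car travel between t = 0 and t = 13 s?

Total distance travelled is ∫|v| dt — sum the magnitudes of each area piece.
0–4 s: |-1| × 4 = 4 cm
4–10 s: |-11| × 6 = 66 cm
10–11 s: |9| × 1 = 9 cm
11–12 s: |-1| × 1 = 1 cm
12–13 s: |4| × 1 = 4 cm
Total distance = 84 cm

84 cm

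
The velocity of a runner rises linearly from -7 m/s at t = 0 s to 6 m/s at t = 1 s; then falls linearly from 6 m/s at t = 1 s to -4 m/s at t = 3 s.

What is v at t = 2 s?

1 m/s

On 1–3 s the graph is linear from 6 to -4 m/s: v(2) = 6 + (-4 − 6)·(2 − 1)/(3 − 1) = 1 m/s.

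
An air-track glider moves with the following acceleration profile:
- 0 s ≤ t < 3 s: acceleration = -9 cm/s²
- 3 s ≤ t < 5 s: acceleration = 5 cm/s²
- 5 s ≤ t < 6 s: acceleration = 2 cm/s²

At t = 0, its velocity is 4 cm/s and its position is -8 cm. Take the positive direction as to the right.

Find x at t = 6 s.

-84.5 cm

On each constant-a segment, Δv = aΔt and Δx = v₀Δt + ½aΔt²; chain segment to segment.
0–3 s: v starts 4 cm/s; Δx = 4·3 + ½·-9·3² = -28.5 cm; v ends -23 cm/s.
3–5 s: v starts -23 cm/s; Δx = -23·2 + ½·5·2² = -36 cm; v ends -13 cm/s.
5–6 s: v starts -13 cm/s; Δx = -13·1 + ½·2·1² = -12 cm; v ends -11 cm/s.
x(6) = -8 + Σ Δx = -84.5 cm.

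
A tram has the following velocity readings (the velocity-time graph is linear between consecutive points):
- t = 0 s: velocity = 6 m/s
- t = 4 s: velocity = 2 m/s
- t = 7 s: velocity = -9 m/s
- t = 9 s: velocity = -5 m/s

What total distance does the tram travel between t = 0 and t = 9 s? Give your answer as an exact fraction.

Total distance travelled is ∫|v| dt — sum the magnitudes of each area piece.
0–4 s: |½(6 + 2)(4)| = 16 m
4–7 s: v = 0 at t = 50/11 s; triangle areas 6/11 + 243/22 = 255/22 m
7–9 s: |½(-9 + -5)(2)| = 14 m
Total distance = 915/22 m

915/22 m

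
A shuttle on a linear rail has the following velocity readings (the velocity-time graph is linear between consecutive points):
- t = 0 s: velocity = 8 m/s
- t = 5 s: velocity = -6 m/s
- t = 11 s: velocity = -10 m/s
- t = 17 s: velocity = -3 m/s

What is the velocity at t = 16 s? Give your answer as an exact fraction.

-25/6 m/s

On 11–17 s the graph is linear from -10 to -3 m/s: v(16) = -10 + (-3 − -10)·(16 − 11)/(17 − 11) = -25/6 m/s.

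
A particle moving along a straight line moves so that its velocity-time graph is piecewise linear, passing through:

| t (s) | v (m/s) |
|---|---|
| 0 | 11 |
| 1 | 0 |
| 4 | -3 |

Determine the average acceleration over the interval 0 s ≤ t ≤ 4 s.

-3.5 m/s²

Average acceleration = Δv/Δt = (-3 − 11)/(4 − 0) = -3.5 m/s².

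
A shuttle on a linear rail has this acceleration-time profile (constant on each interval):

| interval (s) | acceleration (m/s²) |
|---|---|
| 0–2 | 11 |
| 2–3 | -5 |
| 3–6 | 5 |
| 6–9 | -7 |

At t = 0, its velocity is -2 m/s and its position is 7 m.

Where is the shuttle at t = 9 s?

On each constant-a segment, Δv = aΔt and Δx = v₀Δt + ½aΔt²; chain segment to segment.
0–2 s: v starts -2 m/s; Δx = -2·2 + ½·11·2² = 18 m; v ends 20 m/s.
2–3 s: v starts 20 m/s; Δx = 20·1 + ½·-5·1² = 17.5 m; v ends 15 m/s.
3–6 s: v starts 15 m/s; Δx = 15·3 + ½·5·3² = 67.5 m; v ends 30 m/s.
6–9 s: v starts 30 m/s; Δx = 30·3 + ½·-7·3² = 58.5 m; v ends 9 m/s.
x(9) = 7 + Σ Δx = 168.5 m.

168.5 m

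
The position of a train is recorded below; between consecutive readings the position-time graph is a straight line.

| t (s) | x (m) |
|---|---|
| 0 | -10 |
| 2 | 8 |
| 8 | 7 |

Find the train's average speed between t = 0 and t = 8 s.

2.375 m/s

Average speed = (total path length)/(elapsed time); on a piecewise-linear x-t graph the path length is Σ|Δx|.
0–2 s: |Δx| = |8 − -10| = 18 m
2–8 s: |Δx| = |7 − 8| = 1 m
Total path = 19 m; average speed = 19/8 = 2.375 m/s.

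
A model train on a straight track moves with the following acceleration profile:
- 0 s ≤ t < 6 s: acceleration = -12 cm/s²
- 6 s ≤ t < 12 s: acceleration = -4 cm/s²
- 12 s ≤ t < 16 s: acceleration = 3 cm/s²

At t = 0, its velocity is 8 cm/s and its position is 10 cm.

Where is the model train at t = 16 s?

-942 cm

On each constant-a segment, Δv = aΔt and Δx = v₀Δt + ½aΔt²; chain segment to segment.
0–6 s: v starts 8 cm/s; Δx = 8·6 + ½·-12·6² = -168 cm; v ends -64 cm/s.
6–12 s: v starts -64 cm/s; Δx = -64·6 + ½·-4·6² = -456 cm; v ends -88 cm/s.
12–16 s: v starts -88 cm/s; Δx = -88·4 + ½·3·4² = -328 cm; v ends -76 cm/s.
x(16) = 10 + Σ Δx = -942 cm.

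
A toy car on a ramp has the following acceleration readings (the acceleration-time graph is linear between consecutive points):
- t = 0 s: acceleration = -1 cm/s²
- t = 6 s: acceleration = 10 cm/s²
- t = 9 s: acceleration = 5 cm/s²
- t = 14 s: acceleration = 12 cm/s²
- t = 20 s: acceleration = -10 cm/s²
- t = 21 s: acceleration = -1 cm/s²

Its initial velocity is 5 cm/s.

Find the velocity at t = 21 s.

97.5 cm/s

Δv equals the area under the a-t graph; then v = v₀ + Δv.
0–6 s: ½(-1 + 10)(6) = 27 cm/s
6–9 s: ½(10 + 5)(3) = 22.5 cm/s
9–14 s: ½(5 + 12)(5) = 42.5 cm/s
14–20 s: ½(12 + -10)(6) = 6 cm/s
20–21 s: ½(-10 + -1)(1) = -5.5 cm/s
Δv = 92.5 cm/s, so v(21) = 5 + (92.5) = 97.5 cm/s.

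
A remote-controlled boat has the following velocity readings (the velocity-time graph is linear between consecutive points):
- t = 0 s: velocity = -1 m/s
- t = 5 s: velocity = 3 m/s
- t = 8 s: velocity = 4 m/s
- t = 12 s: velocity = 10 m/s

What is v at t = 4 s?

2.2 m/s

On 0–5 s the graph is linear from -1 to 3 m/s: v(4) = -1 + (3 − -1)·(4 − 0)/(5 − 0) = 2.2 m/s.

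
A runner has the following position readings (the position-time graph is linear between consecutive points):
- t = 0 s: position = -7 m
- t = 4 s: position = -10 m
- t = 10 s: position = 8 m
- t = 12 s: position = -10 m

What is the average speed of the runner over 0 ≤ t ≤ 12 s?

3.25 m/s

Average speed = (total path length)/(elapsed time); on a piecewise-linear x-t graph the path length is Σ|Δx|.
0–4 s: |Δx| = |-10 − -7| = 3 m
4–10 s: |Δx| = |8 − -10| = 18 m
10–12 s: |Δx| = |-10 − 8| = 18 m
Total path = 39 m; average speed = 39/12 = 3.25 m/s.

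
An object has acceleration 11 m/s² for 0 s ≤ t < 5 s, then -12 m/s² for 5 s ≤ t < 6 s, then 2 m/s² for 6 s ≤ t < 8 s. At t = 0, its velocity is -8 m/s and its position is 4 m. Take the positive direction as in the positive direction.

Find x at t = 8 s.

216.5 m

On each constant-a segment, Δv = aΔt and Δx = v₀Δt + ½aΔt²; chain segment to segment.
0–5 s: v starts -8 m/s; Δx = -8·5 + ½·11·5² = 97.5 m; v ends 47 m/s.
5–6 s: v starts 47 m/s; Δx = 47·1 + ½·-12·1² = 41 m; v ends 35 m/s.
6–8 s: v starts 35 m/s; Δx = 35·2 + ½·2·2² = 74 m; v ends 39 m/s.
x(8) = 4 + Σ Δx = 216.5 m.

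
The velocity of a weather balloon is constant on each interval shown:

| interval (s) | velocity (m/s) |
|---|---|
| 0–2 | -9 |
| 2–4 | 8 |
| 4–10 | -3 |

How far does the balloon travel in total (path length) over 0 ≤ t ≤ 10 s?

52 m

Total distance travelled is ∫|v| dt — sum the magnitudes of each area piece.
0–2 s: |-9| × 2 = 18 m
2–4 s: |8| × 2 = 16 m
4–10 s: |-3| × 6 = 18 m
Total distance = 52 m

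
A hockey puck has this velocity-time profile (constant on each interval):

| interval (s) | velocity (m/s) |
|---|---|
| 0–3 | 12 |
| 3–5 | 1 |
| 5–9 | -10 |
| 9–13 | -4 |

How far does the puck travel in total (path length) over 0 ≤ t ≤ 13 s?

Total distance travelled is ∫|v| dt — sum the magnitudes of each area piece.
0–3 s: |12| × 3 = 36 m
3–5 s: |1| × 2 = 2 m
5–9 s: |-10| × 4 = 40 m
9–13 s: |-4| × 4 = 16 m
Total distance = 94 m

94 m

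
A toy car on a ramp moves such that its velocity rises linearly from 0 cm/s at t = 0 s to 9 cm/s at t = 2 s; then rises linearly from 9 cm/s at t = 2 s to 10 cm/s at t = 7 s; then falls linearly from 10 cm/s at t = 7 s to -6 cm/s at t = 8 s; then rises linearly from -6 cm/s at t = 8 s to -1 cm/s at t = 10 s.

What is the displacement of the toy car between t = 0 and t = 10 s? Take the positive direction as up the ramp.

Displacement is the signed area under the v-t curve.
0–2 s: ½(0 + 9)(2) = 9 cm
2–7 s: ½(9 + 10)(5) = 47.5 cm
7–8 s: ½(10 + -6)(1) = 2 cm
8–10 s: ½(-6 + -1)(2) = -7 cm
Net displacement = 51.5 cm

51.5 cm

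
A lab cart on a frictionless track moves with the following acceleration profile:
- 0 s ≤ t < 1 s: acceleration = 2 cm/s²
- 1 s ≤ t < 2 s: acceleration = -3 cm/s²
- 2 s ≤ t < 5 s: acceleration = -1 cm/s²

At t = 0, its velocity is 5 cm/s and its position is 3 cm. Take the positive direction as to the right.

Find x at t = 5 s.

On each constant-a segment, Δv = aΔt and Δx = v₀Δt + ½aΔt²; chain segment to segment.
0–1 s: v starts 5 cm/s; Δx = 5·1 + ½·2·1² = 6 cm; v ends 7 cm/s.
1–2 s: v starts 7 cm/s; Δx = 7·1 + ½·-3·1² = 5.5 cm; v ends 4 cm/s.
2–5 s: v starts 4 cm/s; Δx = 4·3 + ½·-1·3² = 7.5 cm; v ends 1 cm/s.
x(5) = 3 + Σ Δx = 22 cm.

22 cm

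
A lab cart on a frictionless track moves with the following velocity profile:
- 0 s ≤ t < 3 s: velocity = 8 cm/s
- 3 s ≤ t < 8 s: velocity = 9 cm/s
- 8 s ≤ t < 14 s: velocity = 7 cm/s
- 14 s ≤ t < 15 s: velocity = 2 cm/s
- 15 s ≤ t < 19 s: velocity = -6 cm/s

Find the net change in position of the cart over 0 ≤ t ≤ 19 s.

Net displacement equals the area under the velocity-time graph (areas below the axis count negative).
0–3 s: 8 × 3 = 24 cm
3–8 s: 9 × 5 = 45 cm
8–14 s: 7 × 6 = 42 cm
14–15 s: 2 × 1 = 2 cm
15–19 s: -6 × 4 = -24 cm
Net displacement = 89 cm

89 cm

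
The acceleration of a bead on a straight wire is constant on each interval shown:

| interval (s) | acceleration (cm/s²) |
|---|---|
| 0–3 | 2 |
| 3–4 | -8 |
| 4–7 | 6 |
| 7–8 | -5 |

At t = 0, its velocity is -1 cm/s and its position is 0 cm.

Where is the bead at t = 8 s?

On each constant-a segment, Δv = aΔt and Δx = v₀Δt + ½aΔt²; chain segment to segment.
0–3 s: v starts -1 cm/s; Δx = -1·3 + ½·2·3² = 6 cm; v ends 5 cm/s.
3–4 s: v starts 5 cm/s; Δx = 5·1 + ½·-8·1² = 1 cm; v ends -3 cm/s.
4–7 s: v starts -3 cm/s; Δx = -3·3 + ½·6·3² = 18 cm; v ends 15 cm/s.
7–8 s: v starts 15 cm/s; Δx = 15·1 + ½·-5·1² = 12.5 cm; v ends 10 cm/s.
x(8) = 0 + Σ Δx = 37.5 cm.

37.5 cm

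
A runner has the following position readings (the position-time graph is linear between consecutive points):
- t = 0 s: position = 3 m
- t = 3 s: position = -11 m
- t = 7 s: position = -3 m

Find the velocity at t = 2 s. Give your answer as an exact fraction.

Velocity is the slope of the x-t graph on 0–3 s: (-11 − 3)/(3 − 0) = -14/3 m/s.

-14/3 m/s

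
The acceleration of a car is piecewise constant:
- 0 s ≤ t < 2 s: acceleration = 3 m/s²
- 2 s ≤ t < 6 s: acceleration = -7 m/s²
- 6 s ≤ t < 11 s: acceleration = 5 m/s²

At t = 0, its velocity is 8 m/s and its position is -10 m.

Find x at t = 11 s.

4.5 m

On each constant-a segment, Δv = aΔt and Δx = v₀Δt + ½aΔt²; chain segment to segment.
0–2 s: v starts 8 m/s; Δx = 8·2 + ½·3·2² = 22 m; v ends 14 m/s.
2–6 s: v starts 14 m/s; Δx = 14·4 + ½·-7·4² = 0 m; v ends -14 m/s.
6–11 s: v starts -14 m/s; Δx = -14·5 + ½·5·5² = -7.5 m; v ends 11 m/s.
x(11) = -10 + Σ Δx = 4.5 m.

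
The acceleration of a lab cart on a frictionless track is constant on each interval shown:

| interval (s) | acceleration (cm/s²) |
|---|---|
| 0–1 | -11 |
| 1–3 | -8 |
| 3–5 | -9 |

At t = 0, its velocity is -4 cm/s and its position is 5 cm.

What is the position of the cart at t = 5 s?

-130.5 cm

On each constant-a segment, Δv = aΔt and Δx = v₀Δt + ½aΔt²; chain segment to segment.
0–1 s: v starts -4 cm/s; Δx = -4·1 + ½·-11·1² = -9.5 cm; v ends -15 cm/s.
1–3 s: v starts -15 cm/s; Δx = -15·2 + ½·-8·2² = -46 cm; v ends -31 cm/s.
3–5 s: v starts -31 cm/s; Δx = -31·2 + ½·-9·2² = -80 cm; v ends -49 cm/s.
x(5) = 5 + Σ Δx = -130.5 cm.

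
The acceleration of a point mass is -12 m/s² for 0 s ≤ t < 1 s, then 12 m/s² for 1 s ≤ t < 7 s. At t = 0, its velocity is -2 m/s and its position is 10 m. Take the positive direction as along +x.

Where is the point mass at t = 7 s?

On each constant-a segment, Δv = aΔt and Δx = v₀Δt + ½aΔt²; chain segment to segment.
0–1 s: v starts -2 m/s; Δx = -2·1 + ½·-12·1² = -8 m; v ends -14 m/s.
1–7 s: v starts -14 m/s; Δx = -14·6 + ½·12·6² = 132 m; v ends 58 m/s.
x(7) = 10 + Σ Δx = 134 m.

134 m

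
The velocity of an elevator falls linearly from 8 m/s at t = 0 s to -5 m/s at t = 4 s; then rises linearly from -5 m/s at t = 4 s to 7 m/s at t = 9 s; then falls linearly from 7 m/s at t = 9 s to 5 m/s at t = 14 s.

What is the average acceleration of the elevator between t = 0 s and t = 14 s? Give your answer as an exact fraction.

-3/14 m/s²

Average acceleration = Δv/Δt = (5 − 8)/(14 − 0) = -3/14 m/s².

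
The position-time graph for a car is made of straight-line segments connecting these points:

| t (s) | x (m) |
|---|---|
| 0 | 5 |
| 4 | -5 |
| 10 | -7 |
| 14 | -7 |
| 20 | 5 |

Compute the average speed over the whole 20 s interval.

1.2 m/s

Average speed = (total path length)/(elapsed time); on a piecewise-linear x-t graph the path length is Σ|Δx|.
0–4 s: |Δx| = |-5 − 5| = 10 m
4–10 s: |Δx| = |-7 − -5| = 2 m
10–14 s: |Δx| = |-7 − -7| = 0 m
14–20 s: |Δx| = |5 − -7| = 12 m
Total path = 24 m; average speed = 24/20 = 1.2 m/s.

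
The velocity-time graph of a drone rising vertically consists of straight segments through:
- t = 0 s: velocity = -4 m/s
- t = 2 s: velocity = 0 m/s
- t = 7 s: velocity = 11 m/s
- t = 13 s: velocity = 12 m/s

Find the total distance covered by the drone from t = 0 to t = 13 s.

100.5 m

Total distance travelled is ∫|v| dt — sum the magnitudes of each area piece.
0–2 s: |½(-4 + 0)(2)| = 4 m
2–7 s: |½(0 + 11)(5)| = 27.5 m
7–13 s: |½(11 + 12)(6)| = 69 m
Total distance = 100.5 m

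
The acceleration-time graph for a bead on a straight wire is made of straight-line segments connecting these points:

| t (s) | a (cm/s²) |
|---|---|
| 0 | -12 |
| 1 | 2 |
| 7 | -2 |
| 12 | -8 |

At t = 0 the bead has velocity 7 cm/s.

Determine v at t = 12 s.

-23 cm/s

Δv equals the area under the a-t graph; then v = v₀ + Δv.
0–1 s: ½(-12 + 2)(1) = -5 cm/s
1–7 s: ½(2 + -2)(6) = 0 cm/s
7–12 s: ½(-2 + -8)(5) = -25 cm/s
Δv = -30 cm/s, so v(12) = 7 + (-30) = -23 cm/s.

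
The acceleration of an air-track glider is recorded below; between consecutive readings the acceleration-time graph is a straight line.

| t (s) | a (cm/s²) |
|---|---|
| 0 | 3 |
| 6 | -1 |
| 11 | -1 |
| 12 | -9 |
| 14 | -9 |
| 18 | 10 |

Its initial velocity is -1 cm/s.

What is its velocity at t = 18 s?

-21 cm/s

Δv equals the area under the a-t graph; then v = v₀ + Δv.
0–6 s: ½(3 + -1)(6) = 6 cm/s
6–11 s: -1 × 5 = -5 cm/s
11–12 s: ½(-1 + -9)(1) = -5 cm/s
12–14 s: -9 × 2 = -18 cm/s
14–18 s: ½(-9 + 10)(4) = 2 cm/s
Δv = -20 cm/s, so v(18) = -1 + (-20) = -21 cm/s.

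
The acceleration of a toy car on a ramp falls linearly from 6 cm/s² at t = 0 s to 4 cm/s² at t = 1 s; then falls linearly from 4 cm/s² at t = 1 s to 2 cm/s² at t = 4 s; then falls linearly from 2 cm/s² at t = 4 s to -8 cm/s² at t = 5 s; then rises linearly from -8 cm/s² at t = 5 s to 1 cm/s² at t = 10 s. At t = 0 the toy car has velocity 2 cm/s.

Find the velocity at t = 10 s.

Δv equals the area under the a-t graph; then v = v₀ + Δv.
0–1 s: ½(6 + 4)(1) = 5 cm/s
1–4 s: ½(4 + 2)(3) = 9 cm/s
4–5 s: ½(2 + -8)(1) = -3 cm/s
5–10 s: ½(-8 + 1)(5) = -17.5 cm/s
Δv = -6.5 cm/s, so v(10) = 2 + (-6.5) = -4.5 cm/s.

-4.5 cm/s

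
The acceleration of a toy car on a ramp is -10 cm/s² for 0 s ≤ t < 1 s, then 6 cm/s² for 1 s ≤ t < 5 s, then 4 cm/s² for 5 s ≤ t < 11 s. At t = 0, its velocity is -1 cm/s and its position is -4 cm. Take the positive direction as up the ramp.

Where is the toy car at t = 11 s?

On each constant-a segment, Δv = aΔt and Δx = v₀Δt + ½aΔt²; chain segment to segment.
0–1 s: v starts -1 cm/s; Δx = -1·1 + ½·-10·1² = -6 cm; v ends -11 cm/s.
1–5 s: v starts -11 cm/s; Δx = -11·4 + ½·6·4² = 4 cm; v ends 13 cm/s.
5–11 s: v starts 13 cm/s; Δx = 13·6 + ½·4·6² = 150 cm; v ends 37 cm/s.
x(11) = -4 + Σ Δx = 144 cm.

144 cm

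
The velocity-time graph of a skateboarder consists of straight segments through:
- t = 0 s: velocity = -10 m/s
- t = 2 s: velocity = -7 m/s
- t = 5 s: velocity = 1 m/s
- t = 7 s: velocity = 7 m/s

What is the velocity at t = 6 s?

On 5–7 s the graph is linear from 1 to 7 m/s: v(6) = 1 + (7 − 1)·(6 − 5)/(7 − 5) = 4 m/s.

4 m/s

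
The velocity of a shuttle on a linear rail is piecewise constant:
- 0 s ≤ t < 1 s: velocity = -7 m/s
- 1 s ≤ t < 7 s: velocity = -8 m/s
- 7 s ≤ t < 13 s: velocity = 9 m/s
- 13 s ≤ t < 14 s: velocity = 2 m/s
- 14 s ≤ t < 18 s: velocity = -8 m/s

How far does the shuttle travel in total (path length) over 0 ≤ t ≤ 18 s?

Distance (not displacement) is the total path length: add the absolute areas under v-t.
0–1 s: |-7| × 1 = 7 m
1–7 s: |-8| × 6 = 48 m
7–13 s: |9| × 6 = 54 m
13–14 s: |2| × 1 = 2 m
14–18 s: |-8| × 4 = 32 m
Total distance = 143 m

143 m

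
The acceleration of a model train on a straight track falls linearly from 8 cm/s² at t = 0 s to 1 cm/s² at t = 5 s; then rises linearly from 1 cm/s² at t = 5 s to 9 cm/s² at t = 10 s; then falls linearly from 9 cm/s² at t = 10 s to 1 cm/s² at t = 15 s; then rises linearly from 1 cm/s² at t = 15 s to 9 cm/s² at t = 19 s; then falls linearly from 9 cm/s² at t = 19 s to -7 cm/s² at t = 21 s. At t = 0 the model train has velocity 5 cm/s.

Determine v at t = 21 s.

Δv equals the area under the a-t graph; then v = v₀ + Δv.
0–5 s: ½(8 + 1)(5) = 22.5 cm/s
5–10 s: ½(1 + 9)(5) = 25 cm/s
10–15 s: ½(9 + 1)(5) = 25 cm/s
15–19 s: ½(1 + 9)(4) = 20 cm/s
19–21 s: ½(9 + -7)(2) = 2 cm/s
Δv = 94.5 cm/s, so v(21) = 5 + (94.5) = 99.5 cm/s.

99.5 cm/s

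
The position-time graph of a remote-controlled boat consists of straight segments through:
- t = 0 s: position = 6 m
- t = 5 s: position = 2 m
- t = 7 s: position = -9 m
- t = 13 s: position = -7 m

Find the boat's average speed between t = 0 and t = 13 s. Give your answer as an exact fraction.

17/13 m/s

Average speed = (total path length)/(elapsed time); on a piecewise-linear x-t graph the path length is Σ|Δx|.
0–5 s: |Δx| = |2 − 6| = 4 m
5–7 s: |Δx| = |-9 − 2| = 11 m
7–13 s: |Δx| = |-7 − -9| = 2 m
Total path = 17 m; average speed = 17/13 = 17/13 m/s.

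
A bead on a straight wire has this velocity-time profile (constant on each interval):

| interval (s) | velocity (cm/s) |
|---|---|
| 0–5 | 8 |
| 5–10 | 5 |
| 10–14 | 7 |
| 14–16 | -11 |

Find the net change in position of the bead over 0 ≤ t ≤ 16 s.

71 cm

Net displacement equals the area under the velocity-time graph (areas below the axis count negative).
0–5 s: 8 × 5 = 40 cm
5–10 s: 5 × 5 = 25 cm
10–14 s: 7 × 4 = 28 cm
14–16 s: -11 × 2 = -22 cm
Net displacement = 71 cm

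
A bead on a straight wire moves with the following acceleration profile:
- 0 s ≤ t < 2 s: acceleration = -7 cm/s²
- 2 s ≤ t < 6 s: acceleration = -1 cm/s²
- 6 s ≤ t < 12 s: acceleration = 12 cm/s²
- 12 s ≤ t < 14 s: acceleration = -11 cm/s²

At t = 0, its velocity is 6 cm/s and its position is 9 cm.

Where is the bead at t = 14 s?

On each constant-a segment, Δv = aΔt and Δx = v₀Δt + ½aΔt²; chain segment to segment.
0–2 s: v starts 6 cm/s; Δx = 6·2 + ½·-7·2² = -2 cm; v ends -8 cm/s.
2–6 s: v starts -8 cm/s; Δx = -8·4 + ½·-1·4² = -40 cm; v ends -12 cm/s.
6–12 s: v starts -12 cm/s; Δx = -12·6 + ½·12·6² = 144 cm; v ends 60 cm/s.
12–14 s: v starts 60 cm/s; Δx = 60·2 + ½·-11·2² = 98 cm; v ends 38 cm/s.
x(14) = 9 + Σ Δx = 209 cm.

209 cm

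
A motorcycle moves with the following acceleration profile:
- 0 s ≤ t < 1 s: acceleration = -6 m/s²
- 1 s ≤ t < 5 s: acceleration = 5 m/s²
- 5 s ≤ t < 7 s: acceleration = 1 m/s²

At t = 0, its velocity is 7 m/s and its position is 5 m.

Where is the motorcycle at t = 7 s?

On each constant-a segment, Δv = aΔt and Δx = v₀Δt + ½aΔt²; chain segment to segment.
0–1 s: v starts 7 m/s; Δx = 7·1 + ½·-6·1² = 4 m; v ends 1 m/s.
1–5 s: v starts 1 m/s; Δx = 1·4 + ½·5·4² = 44 m; v ends 21 m/s.
5–7 s: v starts 21 m/s; Δx = 21·2 + ½·1·2² = 44 m; v ends 23 m/s.
x(7) = 5 + Σ Δx = 97 m.

97 m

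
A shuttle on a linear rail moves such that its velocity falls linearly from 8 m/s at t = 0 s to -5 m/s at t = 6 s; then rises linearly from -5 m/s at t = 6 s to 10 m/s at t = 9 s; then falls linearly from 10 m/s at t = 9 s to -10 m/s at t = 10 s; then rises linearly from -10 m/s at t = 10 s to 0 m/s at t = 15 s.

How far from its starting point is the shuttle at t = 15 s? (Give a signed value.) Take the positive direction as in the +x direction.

-8.5 m

Net displacement equals the area under the velocity-time graph (areas below the axis count negative).
0–6 s: ½(8 + -5)(6) = 9 m
6–9 s: ½(-5 + 10)(3) = 7.5 m
9–10 s: ½(10 + -10)(1) = 0 m
10–15 s: ½(-10 + 0)(5) = -25 m
Net displacement = -8.5 m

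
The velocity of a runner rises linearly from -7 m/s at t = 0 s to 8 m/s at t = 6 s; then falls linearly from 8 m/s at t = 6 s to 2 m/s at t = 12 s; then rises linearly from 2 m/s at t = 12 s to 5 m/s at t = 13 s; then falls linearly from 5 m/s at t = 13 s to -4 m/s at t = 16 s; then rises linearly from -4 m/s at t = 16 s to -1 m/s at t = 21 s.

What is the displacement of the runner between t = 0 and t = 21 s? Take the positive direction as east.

25.5 m

Net displacement equals the area under the velocity-time graph (areas below the axis count negative).
0–6 s: ½(-7 + 8)(6) = 3 m
6–12 s: ½(8 + 2)(6) = 30 m
12–13 s: ½(2 + 5)(1) = 3.5 m
13–16 s: ½(5 + -4)(3) = 1.5 m
16–21 s: ½(-4 + -1)(5) = -12.5 m
Net displacement = 25.5 m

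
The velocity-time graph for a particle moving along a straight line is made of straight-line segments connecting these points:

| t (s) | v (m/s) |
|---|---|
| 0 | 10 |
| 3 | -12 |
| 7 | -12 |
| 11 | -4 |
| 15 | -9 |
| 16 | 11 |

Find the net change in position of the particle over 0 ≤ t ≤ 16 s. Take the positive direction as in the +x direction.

Displacement is the signed area under the v-t curve.
0–3 s: ½(10 + -12)(3) = -3 m
3–7 s: -12 × 4 = -48 m
7–11 s: ½(-12 + -4)(4) = -32 m
11–15 s: ½(-4 + -9)(4) = -26 m
15–16 s: ½(-9 + 11)(1) = 1 m
Net displacement = -108 m

-108 m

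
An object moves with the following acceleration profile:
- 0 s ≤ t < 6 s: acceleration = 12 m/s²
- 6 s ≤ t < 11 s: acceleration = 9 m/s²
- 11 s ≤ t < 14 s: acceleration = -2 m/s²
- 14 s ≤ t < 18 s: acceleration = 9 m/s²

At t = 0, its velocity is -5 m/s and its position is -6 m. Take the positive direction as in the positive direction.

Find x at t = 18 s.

1450.5 m

On each constant-a segment, Δv = aΔt and Δx = v₀Δt + ½aΔt²; chain segment to segment.
0–6 s: v starts -5 m/s; Δx = -5·6 + ½·12·6² = 186 m; v ends 67 m/s.
6–11 s: v starts 67 m/s; Δx = 67·5 + ½·9·5² = 447.5 m; v ends 112 m/s.
11–14 s: v starts 112 m/s; Δx = 112·3 + ½·-2·3² = 327 m; v ends 106 m/s.
14–18 s: v starts 106 m/s; Δx = 106·4 + ½·9·4² = 496 m; v ends 142 m/s.
x(18) = -6 + Σ Δx = 1450.5 m.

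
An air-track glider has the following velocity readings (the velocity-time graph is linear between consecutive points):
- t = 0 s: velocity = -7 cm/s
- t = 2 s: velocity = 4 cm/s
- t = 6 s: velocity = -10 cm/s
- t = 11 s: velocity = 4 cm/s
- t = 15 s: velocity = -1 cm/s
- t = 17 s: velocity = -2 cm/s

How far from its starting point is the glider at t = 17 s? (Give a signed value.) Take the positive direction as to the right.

Displacement is the signed area under the v-t curve.
0–2 s: ½(-7 + 4)(2) = -3 cm
2–6 s: ½(4 + -10)(4) = -12 cm
6–11 s: ½(-10 + 4)(5) = -15 cm
11–15 s: ½(4 + -1)(4) = 6 cm
15–17 s: ½(-1 + -2)(2) = -3 cm
Net displacement = -27 cm

-27 cm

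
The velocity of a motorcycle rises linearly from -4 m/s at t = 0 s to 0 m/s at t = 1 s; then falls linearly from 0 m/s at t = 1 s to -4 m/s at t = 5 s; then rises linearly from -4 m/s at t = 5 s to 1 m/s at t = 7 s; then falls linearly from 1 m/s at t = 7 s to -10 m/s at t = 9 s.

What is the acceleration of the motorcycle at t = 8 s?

-5.5 m/s²

Acceleration is the slope of the v-t graph on 7–9 s: (-10 − 1)/(9 − 7) = -5.5 m/s².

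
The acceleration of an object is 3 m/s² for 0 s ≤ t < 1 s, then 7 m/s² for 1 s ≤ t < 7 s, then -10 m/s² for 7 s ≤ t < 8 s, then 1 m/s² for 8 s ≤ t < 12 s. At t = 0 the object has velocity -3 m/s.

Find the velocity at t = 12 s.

Δv equals the area under the a-t graph; then v = v₀ + Δv.
0–1 s: 3 × 1 = 3 m/s
1–7 s: 7 × 6 = 42 m/s
7–8 s: -10 × 1 = -10 m/s
8–12 s: 1 × 4 = 4 m/s
Δv = 39 m/s, so v(12) = -3 + (39) = 36 m/s.

36 m/s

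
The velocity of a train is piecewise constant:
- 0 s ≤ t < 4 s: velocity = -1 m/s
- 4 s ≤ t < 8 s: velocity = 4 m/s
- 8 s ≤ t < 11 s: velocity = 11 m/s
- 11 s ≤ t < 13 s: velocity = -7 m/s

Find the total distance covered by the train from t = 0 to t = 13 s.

Distance (not displacement) is the total path length: add the absolute areas under v-t.
0–4 s: |-1| × 4 = 4 m
4–8 s: |4| × 4 = 16 m
8–11 s: |11| × 3 = 33 m
11–13 s: |-7| × 2 = 14 m
Total distance = 67 m

67 m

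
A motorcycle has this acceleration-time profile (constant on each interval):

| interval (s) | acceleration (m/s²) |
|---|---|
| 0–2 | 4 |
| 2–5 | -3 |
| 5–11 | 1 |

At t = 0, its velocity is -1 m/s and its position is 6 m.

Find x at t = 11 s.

On each constant-a segment, Δv = aΔt and Δx = v₀Δt + ½aΔt²; chain segment to segment.
0–2 s: v starts -1 m/s; Δx = -1·2 + ½·4·2² = 6 m; v ends 7 m/s.
2–5 s: v starts 7 m/s; Δx = 7·3 + ½·-3·3² = 7.5 m; v ends -2 m/s.
5–11 s: v starts -2 m/s; Δx = -2·6 + ½·1·6² = 6 m; v ends 4 m/s.
x(11) = 6 + Σ Δx = 25.5 m.

25.5 m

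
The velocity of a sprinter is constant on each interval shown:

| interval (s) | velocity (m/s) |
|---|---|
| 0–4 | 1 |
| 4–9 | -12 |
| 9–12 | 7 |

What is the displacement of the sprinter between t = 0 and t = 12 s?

Displacement is the signed area under the v-t curve.
0–4 s: 1 × 4 = 4 m
4–9 s: -12 × 5 = -60 m
9–12 s: 7 × 3 = 21 m
Net displacement = -35 m

-35 m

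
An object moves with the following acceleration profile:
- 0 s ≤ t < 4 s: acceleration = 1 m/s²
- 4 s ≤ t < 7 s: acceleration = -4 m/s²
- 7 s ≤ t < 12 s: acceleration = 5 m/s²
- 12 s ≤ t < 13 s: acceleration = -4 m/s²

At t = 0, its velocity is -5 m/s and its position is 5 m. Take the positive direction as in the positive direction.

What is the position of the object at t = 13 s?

-20.5 m

On each constant-a segment, Δv = aΔt and Δx = v₀Δt + ½aΔt²; chain segment to segment.
0–4 s: v starts -5 m/s; Δx = -5·4 + ½·1·4² = -12 m; v ends -1 m/s.
4–7 s: v starts -1 m/s; Δx = -1·3 + ½·-4·3² = -21 m; v ends -13 m/s.
7–12 s: v starts -13 m/s; Δx = -13·5 + ½·5·5² = -2.5 m; v ends 12 m/s.
12–13 s: v starts 12 m/s; Δx = 12·1 + ½·-4·1² = 10 m; v ends 8 m/s.
x(13) = 5 + Σ Δx = -20.5 m.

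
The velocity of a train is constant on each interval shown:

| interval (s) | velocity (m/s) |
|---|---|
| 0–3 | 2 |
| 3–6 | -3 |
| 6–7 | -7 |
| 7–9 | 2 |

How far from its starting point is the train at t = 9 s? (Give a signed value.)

Net displacement equals the area under the velocity-time graph (areas below the axis count negative).
0–3 s: 2 × 3 = 6 m
3–6 s: -3 × 3 = -9 m
6–7 s: -7 × 1 = -7 m
7–9 s: 2 × 2 = 4 m
Net displacement = -6 m

-6 m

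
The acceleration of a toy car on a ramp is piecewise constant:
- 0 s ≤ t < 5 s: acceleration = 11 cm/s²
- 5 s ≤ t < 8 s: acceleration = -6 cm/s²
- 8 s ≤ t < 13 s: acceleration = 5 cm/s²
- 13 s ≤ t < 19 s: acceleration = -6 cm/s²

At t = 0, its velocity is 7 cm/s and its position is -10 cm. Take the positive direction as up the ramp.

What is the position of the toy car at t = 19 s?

On each constant-a segment, Δv = aΔt and Δx = v₀Δt + ½aΔt²; chain segment to segment.
0–5 s: v starts 7 cm/s; Δx = 7·5 + ½·11·5² = 172.5 cm; v ends 62 cm/s.
5–8 s: v starts 62 cm/s; Δx = 62·3 + ½·-6·3² = 159 cm; v ends 44 cm/s.
8–13 s: v starts 44 cm/s; Δx = 44·5 + ½·5·5² = 282.5 cm; v ends 69 cm/s.
13–19 s: v starts 69 cm/s; Δx = 69·6 + ½·-6·6² = 306 cm; v ends 33 cm/s.
x(19) = -10 + Σ Δx = 910 cm.

910 cm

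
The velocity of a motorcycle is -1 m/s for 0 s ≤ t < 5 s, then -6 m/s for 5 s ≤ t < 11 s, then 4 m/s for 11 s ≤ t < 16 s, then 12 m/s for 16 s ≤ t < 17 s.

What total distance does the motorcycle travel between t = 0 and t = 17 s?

73 m

Total distance travelled is ∫|v| dt — sum the magnitudes of each area piece.
0–5 s: |-1| × 5 = 5 m
5–11 s: |-6| × 6 = 36 m
11–16 s: |4| × 5 = 20 m
16–17 s: |12| × 1 = 12 m
Total distance = 73 m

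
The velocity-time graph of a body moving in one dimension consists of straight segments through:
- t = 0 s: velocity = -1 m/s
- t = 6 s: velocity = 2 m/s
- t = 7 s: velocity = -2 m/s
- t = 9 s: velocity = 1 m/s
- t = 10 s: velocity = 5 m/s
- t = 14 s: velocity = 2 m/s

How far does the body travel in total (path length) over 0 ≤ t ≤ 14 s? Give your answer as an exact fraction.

Distance (not displacement) is the total path length: add the absolute areas under v-t.
0–6 s: v = 0 at t = 2 s; triangle areas 1 + 4 = 5 m
6–7 s: v = 0 at t = 6.5 s; triangle areas 0.5 + 0.5 = 1 m
7–9 s: v = 0 at t = 25/3 s; triangle areas 4/3 + 1/3 = 5/3 m
9–10 s: |½(1 + 5)(1)| = 3 m
10–14 s: |½(5 + 2)(4)| = 14 m
Total distance = 74/3 m

74/3 m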